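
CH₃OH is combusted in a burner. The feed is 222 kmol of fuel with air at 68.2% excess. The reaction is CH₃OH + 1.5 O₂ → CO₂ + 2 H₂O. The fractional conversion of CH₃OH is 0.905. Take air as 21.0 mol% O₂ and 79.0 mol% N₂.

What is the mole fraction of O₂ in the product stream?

Stoichiometric O₂ = 1.5 × 222 = 333 kmol; O₂ fed = 333 × 1.682 = 560.1 kmol.
N₂ fed = 560.1 × 79/21 = 2107 kmol.
Fuel reacted = 0.905 × 222 → ξ = 200.9 kmol.
Outlet (n = n₀ + ν ξ):
  CH₃OH: 222 − 1(200.9) = 21.09
  O₂: 560.1 − 1.5(200.9) = 258.7
  N₂: 2107 (inert)
  CO₂: 0 + 1(200.9) = 200.9
  H₂O: 0 + 2(200.9) = 401.8
Total out = 2990 kmol; y_O₂ = 258.7 / 2990 = 0.08655.

0.0865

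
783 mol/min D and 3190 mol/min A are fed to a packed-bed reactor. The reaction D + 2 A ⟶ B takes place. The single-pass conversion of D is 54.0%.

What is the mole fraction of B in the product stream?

D reacted = 0.54 × 783 = 422.8 mol/min; ν_D = −1, so ξ = 422.8/1 = 422.8 mol/min.
Outlet amounts (n = n₀ + ν ξ):
  D: 783 − 1(422.8) = 360.2
  A: 3190 − 2(422.8) = 2344
  B: 0 + 1(422.8) = 422.8
Total out = 3127 mol/min; y_B = 422.8 / 3127 = 0.1352.

0.135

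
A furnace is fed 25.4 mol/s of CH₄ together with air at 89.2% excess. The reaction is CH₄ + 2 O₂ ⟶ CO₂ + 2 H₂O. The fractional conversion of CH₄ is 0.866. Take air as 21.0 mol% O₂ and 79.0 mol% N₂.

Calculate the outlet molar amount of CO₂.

22 mol/s

Stoichiometric O₂ = 2 × 25.4 = 50.8 mol/s; O₂ fed = 50.8 × 1.892 = 96.11 mol/s.
N₂ fed = 96.11 × 79/21 = 361.6 mol/s.
Fuel reacted = 0.866 × 25.4 → ξ = 22 mol/s.
Outlet (n = n₀ + ν ξ):
  CH₄: 25.4 − 1(22) = 3.404
  O₂: 96.11 − 2(22) = 52.12
  N₂: 361.6 (inert)
  CO₂: 0 + 1(22) = 22
  H₂O: 0 + 2(22) = 43.99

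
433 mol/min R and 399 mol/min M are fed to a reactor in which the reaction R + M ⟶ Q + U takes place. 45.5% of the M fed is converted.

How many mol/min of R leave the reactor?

M reacted = 0.455 × 399 = 181.5 mol/min; ν_M = −1, so ξ = 181.5/1 = 181.5 mol/min.
Outlet amounts (n = n₀ + ν ξ):
  R: 433 − 1(181.5) = 251.5
  M: 399 − 1(181.5) = 217.5
  Q: 0 + 1(181.5) = 181.5
  U: 0 + 1(181.5) = 181.5

251 mol/min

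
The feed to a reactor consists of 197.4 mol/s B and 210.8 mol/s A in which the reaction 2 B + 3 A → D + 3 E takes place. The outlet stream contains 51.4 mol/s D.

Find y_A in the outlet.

For D: n = n₀ + 1ξ → 51.4 = 0 + 1ξ, giving ξ = 51.4 mol/s.
Outlet amounts (n = n₀ + ν ξ):
  B: 197.4 − 2(51.4) = 94.6
  A: 210.8 − 3(51.4) = 56.6
  D: 0 + 1(51.4) = 51.4
  E: 0 + 3(51.4) = 154.2
Total out = 356.8 mol/s; y_A = 56.6 / 356.8 = 0.1586.

0.159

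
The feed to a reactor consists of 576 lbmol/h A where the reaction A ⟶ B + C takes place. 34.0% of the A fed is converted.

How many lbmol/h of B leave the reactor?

A reacted = 0.34 × 576 = 195.8 lbmol/h; ν_A = −1, so ξ = 195.8/1 = 195.8 lbmol/h.
Outlet amounts (n = n₀ + ν ξ):
  A: 576 − 1(195.8) = 380.2
  B: 0 + 1(195.8) = 195.8
  C: 0 + 1(195.8) = 195.8

196 lbmol/h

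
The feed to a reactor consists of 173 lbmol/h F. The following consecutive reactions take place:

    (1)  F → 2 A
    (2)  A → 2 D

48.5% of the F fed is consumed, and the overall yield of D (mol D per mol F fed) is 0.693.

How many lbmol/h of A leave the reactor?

Conversion of F: F consumed = 1ξ₁ = 0.485 × 173 → ξ₁ = 83.91 lbmol/h.
Yield of D: 2ξ₂ / 173 = 0.693 → ξ₂ = 59.94 lbmol/h.
Outlet amounts (n = n₀ + Σ ν·ξ):
  F: 173 − 1(83.91) = 89.09
  A: 0 + 2(83.91) − 1(59.94) = 107.9
  D: 0 + 2(59.94) = 119.9

108 lbmol/h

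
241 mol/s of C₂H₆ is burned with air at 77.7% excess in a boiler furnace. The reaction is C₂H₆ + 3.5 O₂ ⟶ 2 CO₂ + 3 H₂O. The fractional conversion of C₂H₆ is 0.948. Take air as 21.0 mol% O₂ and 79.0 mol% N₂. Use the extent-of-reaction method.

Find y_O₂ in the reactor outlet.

0.0933

Stoichiometric O₂ = 3.5 × 241 = 843.5 mol/s; O₂ fed = 843.5 × 1.777 = 1499 mol/s.
N₂ fed = 1499 × 79/21 = 5639 mol/s.
Fuel reacted = 0.948 × 241 → ξ = 228.5 mol/s.
Outlet (n = n₀ + ν ξ):
  C₂H₆: 241 − 1(228.5) = 12.53
  O₂: 1499 − 3.5(228.5) = 699.3
  N₂: 5639 (inert)
  CO₂: 0 + 2(228.5) = 456.9
  H₂O: 0 + 3(228.5) = 685.4
Total out = 7493 mol/s; y_O₂ = 699.3 / 7493 = 0.09332.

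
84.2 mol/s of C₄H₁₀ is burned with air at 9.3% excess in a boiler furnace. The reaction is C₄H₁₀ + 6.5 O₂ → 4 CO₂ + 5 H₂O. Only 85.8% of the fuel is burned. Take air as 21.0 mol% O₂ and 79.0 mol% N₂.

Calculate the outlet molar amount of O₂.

Stoichiometric O₂ = 6.5 × 84.2 = 547.3 mol/s; O₂ fed = 547.3 × 1.093 = 598.2 mol/s.
N₂ fed = 598.2 × 79/21 = 2250 mol/s.
Fuel reacted = 0.858 × 84.2 → ξ = 72.24 mol/s.
Outlet (n = n₀ + ν ξ):
  C₄H₁₀: 84.2 − 1(72.24) = 11.96
  O₂: 598.2 − 6.5(72.24) = 128.6
  N₂: 2250 (inert)
  CO₂: 0 + 4(72.24) = 289
  H₂O: 0 + 5(72.24) = 361.2

129 mol/s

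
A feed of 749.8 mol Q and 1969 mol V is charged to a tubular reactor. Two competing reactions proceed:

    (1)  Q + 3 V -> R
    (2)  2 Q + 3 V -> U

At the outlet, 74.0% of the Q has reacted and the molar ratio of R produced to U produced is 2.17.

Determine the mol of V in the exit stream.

704 mol

Conversion of Q: Q consumed = 0.74 × 749.8 = 554.9 mol = 1ξ₁ + 2ξ₂.
Selectivity: 1ξ₁ / (1ξ₂) = 2.17 → ξ₁ = 2.17 ξ₂.
Substitute: (1·2.17 + 2) ξ₂ = 554.9 → ξ₂ = 133.1 mol, ξ₁ = 288.7 mol.
Outlet amounts (n = n₀ + Σ ν·ξ):
  Q: 749.8 − 1(288.7) − 2(133.1) = 194.9
  V: 1969 − 3(288.7) − 3(133.1) = 703.6
  R: 0 + 1(288.7) = 288.7
  U: 0 + 1(133.1) = 133.1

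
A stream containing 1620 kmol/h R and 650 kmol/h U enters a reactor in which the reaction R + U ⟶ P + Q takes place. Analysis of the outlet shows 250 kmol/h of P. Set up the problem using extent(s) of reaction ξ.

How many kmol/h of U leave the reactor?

400 kmol/h

For P: n = n₀ + 1ξ → 250 = 0 + 1ξ, giving ξ = 250 kmol/h.
Outlet amounts (n = n₀ + ν ξ):
  R: 1620 − 1(250) = 1370
  U: 650 − 1(250) = 400
  P: 0 + 1(250) = 250
  Q: 0 + 1(250) = 250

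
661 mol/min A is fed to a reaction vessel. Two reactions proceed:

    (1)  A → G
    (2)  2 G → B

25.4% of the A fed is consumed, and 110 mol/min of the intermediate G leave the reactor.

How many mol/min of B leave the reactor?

28.9 mol/min

Conversion of A: A consumed = 1ξ₁ = 0.254 × 661 → ξ₁ = 167.9 mol/min.
G balance: n_G = 0 + 1ξ₁ − 2ξ₂ = 110 → ξ₂ = (1·167.9 − 110)/2 = 28.95 mol/min.
Outlet amounts (n = n₀ + Σ ν·ξ):
  A: 661 − 1(167.9) = 493.1
  G: 0 + 1(167.9) − 2(28.95) = 110
  B: 0 + 1(28.95) = 28.95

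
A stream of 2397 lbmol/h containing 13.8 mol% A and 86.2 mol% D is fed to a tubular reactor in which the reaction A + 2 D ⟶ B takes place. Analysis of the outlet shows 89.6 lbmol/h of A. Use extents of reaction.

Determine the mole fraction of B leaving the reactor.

0.126

For A: n = n₀ − 1ξ → 89.6 = 330.8 − 1ξ, giving ξ = 241.2 lbmol/h.
Outlet amounts (n = n₀ + ν ξ):
  A: 330.8 − 1(241.2) = 89.6
  D: 2066 − 2(241.2) = 1584
  B: 0 + 1(241.2) = 241.2
Total out = 1915 lbmol/h; y_B = 241.2 / 1915 = 0.126.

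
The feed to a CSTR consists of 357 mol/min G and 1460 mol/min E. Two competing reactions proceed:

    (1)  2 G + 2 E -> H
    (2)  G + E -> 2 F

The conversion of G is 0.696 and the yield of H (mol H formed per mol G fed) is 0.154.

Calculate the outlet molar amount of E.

1210 mol/min

Yield of H: 1ξ₁ / 357 = 0.154 → ξ₁ = 54.98 mol/min.
Conversion of G: 2ξ₁ + 1ξ₂ = 0.696 × 357 = 248.5 → ξ₂ = 138.5 mol/min.
Outlet amounts (n = n₀ + Σ ν·ξ):
  G: 357 − 2(54.98) − 1(138.5) = 108.5
  E: 1460 − 2(54.98) − 1(138.5) = 1212
  H: 0 + 1(54.98) = 54.98
  F: 0 + 2(138.5) = 277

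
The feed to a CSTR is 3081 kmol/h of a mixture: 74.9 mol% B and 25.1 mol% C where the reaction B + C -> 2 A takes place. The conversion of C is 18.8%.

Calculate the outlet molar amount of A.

291 kmol/h

C reacted = 0.188 × 773.3 = 145.4 kmol/h; ν_C = −1, so ξ = 145.4/1 = 145.4 kmol/h.
Outlet amounts (n = n₀ + ν ξ):
  B: 2308 − 1(145.4) = 2162
  C: 773.3 − 1(145.4) = 627.9
  A: 0 + 2(145.4) = 290.8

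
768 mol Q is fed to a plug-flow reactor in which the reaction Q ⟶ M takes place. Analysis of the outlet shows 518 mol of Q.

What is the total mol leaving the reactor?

768 mol

For Q: n = n₀ − 1ξ → 518 = 768 − 1ξ, giving ξ = 250 mol.
Outlet amounts (n = n₀ + ν ξ):
  Q: 768 − 1(250) = 518
  M: 0 + 1(250) = 250
Total out = 518 + 250 = 768 mol.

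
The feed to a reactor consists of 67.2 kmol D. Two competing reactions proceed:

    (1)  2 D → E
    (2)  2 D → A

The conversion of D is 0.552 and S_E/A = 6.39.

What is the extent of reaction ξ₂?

ξ₂ = 2.51 kmol

Conversion of D: D consumed = 0.552 × 67.2 = 37.09 kmol = 2ξ₁ + 2ξ₂.
Selectivity: 1ξ₁ / (1ξ₂) = 6.39 → ξ₁ = 6.39 ξ₂.
Substitute: (2·6.39 + 2) ξ₂ = 37.09 → ξ₂ = 2.51 kmol, ξ₁ = 16.04 kmol.
Outlet amounts (n = n₀ + Σ ν·ξ):
  D: 67.2 − 2(16.04) − 2(2.51) = 30.11
  E: 0 + 1(16.04) = 16.04
  A: 0 + 1(2.51) = 2.51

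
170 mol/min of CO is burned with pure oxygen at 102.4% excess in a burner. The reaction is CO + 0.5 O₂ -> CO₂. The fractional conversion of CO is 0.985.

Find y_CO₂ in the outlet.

Stoichiometric O₂ = 0.5 × 170 = 85 mol/min; O₂ fed = 85 × 2.024 = 172 mol/min.
Fuel reacted = 0.985 × 170 → ξ = 167.4 mol/min.
Outlet (n = n₀ + ν ξ):
  CO: 170 − 1(167.4) = 2.55
  O₂: 172 − 0.5(167.4) = 88.31
  CO₂: 0 + 1(167.4) = 167.4
Total out = 258.3 mol/min; y_CO₂ = 167.4 / 258.3 = 0.6482.

0.648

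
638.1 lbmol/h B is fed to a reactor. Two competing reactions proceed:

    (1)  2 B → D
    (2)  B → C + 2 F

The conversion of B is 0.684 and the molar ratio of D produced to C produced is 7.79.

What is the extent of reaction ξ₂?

ξ₂ = 26.3 lbmol/h

Conversion of B: B consumed = 0.684 × 638.1 = 436.5 lbmol/h = 2ξ₁ + 1ξ₂.
Selectivity: 1ξ₁ / (1ξ₂) = 7.79 → ξ₁ = 7.79 ξ₂.
Substitute: (2·7.79 + 1) ξ₂ = 436.5 → ξ₂ = 26.32 lbmol/h, ξ₁ = 205.1 lbmol/h.
Outlet amounts (n = n₀ + Σ ν·ξ):
  B: 638.1 − 2(205.1) − 1(26.32) = 201.6
  D: 0 + 1(205.1) = 205.1
  C: 0 + 1(26.32) = 26.32
  F: 0 + 2(26.32) = 52.65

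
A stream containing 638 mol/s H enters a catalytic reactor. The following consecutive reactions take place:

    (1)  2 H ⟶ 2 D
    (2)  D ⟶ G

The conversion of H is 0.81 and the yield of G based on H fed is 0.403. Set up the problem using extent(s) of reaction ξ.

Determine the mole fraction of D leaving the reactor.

Conversion of H: H consumed = 2ξ₁ = 0.81 × 638 → ξ₁ = 258.4 mol/s.
Yield of G: 1ξ₂ / 638 = 0.403 → ξ₂ = 257.1 mol/s.
Outlet amounts (n = n₀ + Σ ν·ξ):
  H: 638 − 2(258.4) = 121.2
  D: 0 + 2(258.4) − 1(257.1) = 259.7
  G: 0 + 1(257.1) = 257.1
Total out = 638 mol/s; y_D = 259.7 / 638 = 0.407.

0.407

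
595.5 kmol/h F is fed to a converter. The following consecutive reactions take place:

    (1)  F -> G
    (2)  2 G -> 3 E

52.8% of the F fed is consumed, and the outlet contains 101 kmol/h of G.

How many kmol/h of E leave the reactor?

Conversion of F: F consumed = 1ξ₁ = 0.528 × 595.5 → ξ₁ = 314.4 kmol/h.
G balance: n_G = 0 + 1ξ₁ − 2ξ₂ = 101 → ξ₂ = (1·314.4 − 101)/2 = 106.7 kmol/h.
Outlet amounts (n = n₀ + Σ ν·ξ):
  F: 595.5 − 1(314.4) = 281.1
  G: 0 + 1(314.4) − 2(106.7) = 101
  E: 0 + 3(106.7) = 320.1

320 kmol/h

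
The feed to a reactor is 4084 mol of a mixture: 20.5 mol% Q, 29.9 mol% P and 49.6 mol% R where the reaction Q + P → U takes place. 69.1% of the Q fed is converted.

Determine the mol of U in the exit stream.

Q reacted = 0.691 × 837.2 = 578.5 mol; ν_Q = −1, so ξ = 578.5/1 = 578.5 mol.
Outlet amounts (n = n₀ + ν ξ):
  Q: 837.2 − 1(578.5) = 258.7
  P: 1221 − 1(578.5) = 642.6
  U: 0 + 1(578.5) = 578.5
  R: 2026 (inert)

579 mol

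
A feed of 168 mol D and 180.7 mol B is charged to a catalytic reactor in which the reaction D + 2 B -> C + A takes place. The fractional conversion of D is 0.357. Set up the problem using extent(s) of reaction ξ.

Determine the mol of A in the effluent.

60 mol

D reacted = 0.357 × 168 = 59.98 mol; ν_D = −1, so ξ = 59.98/1 = 59.98 mol.
Outlet amounts (n = n₀ + ν ξ):
  D: 168 − 1(59.98) = 108
  B: 180.7 − 2(59.98) = 60.75
  C: 0 + 1(59.98) = 59.98
  A: 0 + 1(59.98) = 59.98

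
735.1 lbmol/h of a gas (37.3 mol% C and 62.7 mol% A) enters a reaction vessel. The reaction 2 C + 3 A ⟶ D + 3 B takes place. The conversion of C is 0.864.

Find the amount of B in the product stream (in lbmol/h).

C reacted = 0.864 × 274.2 = 236.9 lbmol/h; ν_C = −2, so ξ = 236.9/2 = 118.5 lbmol/h.
Outlet amounts (n = n₀ + ν ξ):
  C: 274.2 − 2(118.5) = 37.29
  A: 460.9 − 3(118.5) = 105.6
  D: 0 + 1(118.5) = 118.5
  B: 0 + 3(118.5) = 355.4

355 lbmol/h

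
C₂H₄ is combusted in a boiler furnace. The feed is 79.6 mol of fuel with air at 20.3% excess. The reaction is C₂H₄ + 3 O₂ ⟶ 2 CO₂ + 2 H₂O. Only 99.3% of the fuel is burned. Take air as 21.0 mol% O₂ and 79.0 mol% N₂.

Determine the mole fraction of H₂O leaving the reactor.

0.109

Stoichiometric O₂ = 3 × 79.6 = 238.8 mol; O₂ fed = 238.8 × 1.203 = 287.3 mol.
N₂ fed = 287.3 × 79/21 = 1081 mol.
Fuel reacted = 0.993 × 79.6 → ξ = 79.04 mol.
Outlet (n = n₀ + ν ξ):
  C₂H₄: 79.6 − 1(79.04) = 0.5572
  O₂: 287.3 − 3(79.04) = 50.15
  N₂: 1081 (inert)
  CO₂: 0 + 2(79.04) = 158.1
  H₂O: 0 + 2(79.04) = 158.1
Total out = 1448 mol; y_H₂O = 158.1 / 1448 = 0.1092.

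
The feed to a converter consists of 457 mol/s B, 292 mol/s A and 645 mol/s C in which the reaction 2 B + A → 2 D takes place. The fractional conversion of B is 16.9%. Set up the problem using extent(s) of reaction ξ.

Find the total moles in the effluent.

B reacted = 0.169 × 457 = 77.23 mol/s; ν_B = −2, so ξ = 77.23/2 = 38.62 mol/s.
Outlet amounts (n = n₀ + ν ξ):
  B: 457 − 2(38.62) = 379.8
  A: 292 − 1(38.62) = 253.4
  D: 0 + 2(38.62) = 77.23
  C: 645 (inert)
Total out = 379.8 + 253.4 + 77.23 + 645 = 1355 mol/s.

1360 mol/s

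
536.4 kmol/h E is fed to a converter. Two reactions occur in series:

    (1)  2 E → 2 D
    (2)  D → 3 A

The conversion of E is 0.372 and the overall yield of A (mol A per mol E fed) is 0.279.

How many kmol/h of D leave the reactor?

150 kmol/h

Conversion of E: E consumed = 2ξ₁ = 0.372 × 536.4 → ξ₁ = 99.77 kmol/h.
Yield of A: 3ξ₂ / 536.4 = 0.279 → ξ₂ = 49.89 kmol/h.
Outlet amounts (n = n₀ + Σ ν·ξ):
  E: 536.4 − 2(99.77) = 336.9
  D: 0 + 2(99.77) − 1(49.89) = 149.7
  A: 0 + 3(49.89) = 149.7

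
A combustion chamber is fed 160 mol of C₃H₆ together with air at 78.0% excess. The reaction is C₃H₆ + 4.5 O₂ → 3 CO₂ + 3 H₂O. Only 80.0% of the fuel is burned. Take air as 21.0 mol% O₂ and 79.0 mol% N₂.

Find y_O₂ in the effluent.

0.112

Stoichiometric O₂ = 4.5 × 160 = 720 mol; O₂ fed = 720 × 1.780 = 1282 mol.
N₂ fed = 1282 × 79/21 = 4821 mol.
Fuel reacted = 0.8 × 160 → ξ = 128 mol.
Outlet (n = n₀ + ν ξ):
  C₃H₆: 160 − 1(128) = 32
  O₂: 1282 − 4.5(128) = 705.6
  N₂: 4821 (inert)
  CO₂: 0 + 3(128) = 384
  H₂O: 0 + 3(128) = 384
Total out = 6327 mol; y_O₂ = 705.6 / 6327 = 0.1115.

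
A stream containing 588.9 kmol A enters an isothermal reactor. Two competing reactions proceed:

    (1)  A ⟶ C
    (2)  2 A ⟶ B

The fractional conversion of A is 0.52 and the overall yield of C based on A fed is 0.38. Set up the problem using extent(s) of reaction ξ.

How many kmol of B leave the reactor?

Yield of C: 1ξ₁ / 588.9 = 0.38 → ξ₁ = 223.8 kmol.
Conversion of A: 1ξ₁ + 2ξ₂ = 0.52 × 588.9 = 306.2 → ξ₂ = 41.22 kmol.
Outlet amounts (n = n₀ + Σ ν·ξ):
  A: 588.9 − 1(223.8) − 2(41.22) = 282.7
  C: 0 + 1(223.8) = 223.8
  B: 0 + 1(41.22) = 41.22

41.2 kmol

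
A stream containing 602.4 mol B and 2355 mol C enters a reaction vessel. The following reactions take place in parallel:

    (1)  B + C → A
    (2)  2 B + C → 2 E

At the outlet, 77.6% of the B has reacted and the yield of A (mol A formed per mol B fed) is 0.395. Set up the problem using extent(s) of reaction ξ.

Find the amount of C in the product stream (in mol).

Yield of A: 1ξ₁ / 602.4 = 0.395 → ξ₁ = 237.9 mol.
Conversion of B: 1ξ₁ + 2ξ₂ = 0.776 × 602.4 = 467.5 → ξ₂ = 114.8 mol.
Outlet amounts (n = n₀ + Σ ν·ξ):
  B: 602.4 − 1(237.9) − 2(114.8) = 134.9
  C: 2355 − 1(237.9) − 1(114.8) = 2002
  A: 0 + 1(237.9) = 237.9
  E: 0 + 2(114.8) = 229.5

2000 mol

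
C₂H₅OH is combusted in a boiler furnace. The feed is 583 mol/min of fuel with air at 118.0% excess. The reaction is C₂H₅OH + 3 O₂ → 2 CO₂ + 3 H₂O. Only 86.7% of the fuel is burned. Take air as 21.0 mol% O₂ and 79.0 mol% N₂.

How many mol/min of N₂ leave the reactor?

14300 mol/min

Stoichiometric O₂ = 3 × 583 = 1749 mol/min; O₂ fed = 1749 × 2.180 = 3813 mol/min.
N₂ fed = 3813 × 79/21 = 14340 mol/min.
Fuel reacted = 0.867 × 583 → ξ = 505.5 mol/min.
Outlet (n = n₀ + ν ξ):
  C₂H₅OH: 583 − 1(505.5) = 77.54
  O₂: 3813 − 3(505.5) = 2296
  N₂: 14340 (inert)
  CO₂: 0 + 2(505.5) = 1011
  H₂O: 0 + 3(505.5) = 1516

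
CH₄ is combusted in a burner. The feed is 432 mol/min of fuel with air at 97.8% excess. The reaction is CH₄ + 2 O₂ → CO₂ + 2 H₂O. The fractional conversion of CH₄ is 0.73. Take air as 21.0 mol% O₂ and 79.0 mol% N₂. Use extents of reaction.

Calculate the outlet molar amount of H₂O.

Stoichiometric O₂ = 2 × 432 = 864 mol/min; O₂ fed = 864 × 1.978 = 1709 mol/min.
N₂ fed = 1709 × 79/21 = 6429 mol/min.
Fuel reacted = 0.73 × 432 → ξ = 315.4 mol/min.
Outlet (n = n₀ + ν ξ):
  CH₄: 432 − 1(315.4) = 116.6
  O₂: 1709 − 2(315.4) = 1078
  N₂: 6429 (inert)
  CO₂: 0 + 1(315.4) = 315.4
  H₂O: 0 + 2(315.4) = 630.7

631 mol/min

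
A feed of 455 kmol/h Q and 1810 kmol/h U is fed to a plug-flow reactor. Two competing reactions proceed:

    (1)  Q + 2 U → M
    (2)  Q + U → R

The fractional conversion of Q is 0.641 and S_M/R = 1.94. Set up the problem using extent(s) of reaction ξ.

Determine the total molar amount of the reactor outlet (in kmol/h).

Conversion of Q: Q consumed = 0.641 × 455 = 291.7 kmol/h = 1ξ₁ + 1ξ₂.
Selectivity: 1ξ₁ / (1ξ₂) = 1.94 → ξ₁ = 1.94 ξ₂.
Substitute: (1·1.94 + 1) ξ₂ = 291.7 → ξ₂ = 99.2 kmol/h, ξ₁ = 192.5 kmol/h.
Outlet amounts (n = n₀ + Σ ν·ξ):
  Q: 455 − 1(192.5) − 1(99.2) = 163.3
  U: 1810 − 2(192.5) − 1(99.2) = 1326
  M: 0 + 1(192.5) = 192.5
  R: 0 + 1(99.2) = 99.2
Total out = 163.3 + 1326 + 192.5 + 99.2 = 1781 kmol/h.

1780 kmol/h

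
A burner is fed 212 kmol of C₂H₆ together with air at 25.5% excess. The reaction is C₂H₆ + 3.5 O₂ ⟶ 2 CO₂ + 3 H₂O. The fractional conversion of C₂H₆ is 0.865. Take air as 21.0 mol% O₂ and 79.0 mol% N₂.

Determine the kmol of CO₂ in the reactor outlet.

367 kmol

Stoichiometric O₂ = 3.5 × 212 = 742 kmol; O₂ fed = 742 × 1.255 = 931.2 kmol.
N₂ fed = 931.2 × 79/21 = 3503 kmol.
Fuel reacted = 0.865 × 212 → ξ = 183.4 kmol.
Outlet (n = n₀ + ν ξ):
  C₂H₆: 212 − 1(183.4) = 28.62
  O₂: 931.2 − 3.5(183.4) = 289.4
  N₂: 3503 (inert)
  CO₂: 0 + 2(183.4) = 366.8
  H₂O: 0 + 3(183.4) = 550.1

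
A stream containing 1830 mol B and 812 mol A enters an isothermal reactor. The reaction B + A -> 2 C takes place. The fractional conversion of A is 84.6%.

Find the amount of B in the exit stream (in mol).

A reacted = 0.846 × 812 = 687 mol; ν_A = −1, so ξ = 687/1 = 687 mol.
Outlet amounts (n = n₀ + ν ξ):
  B: 1830 − 1(687) = 1143
  A: 812 − 1(687) = 125
  C: 0 + 2(687) = 1374

1140 mol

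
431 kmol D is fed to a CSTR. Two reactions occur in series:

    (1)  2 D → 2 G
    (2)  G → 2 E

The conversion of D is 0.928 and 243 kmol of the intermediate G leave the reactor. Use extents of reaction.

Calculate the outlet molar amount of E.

Conversion of D: D consumed = 2ξ₁ = 0.928 × 431 → ξ₁ = 200 kmol.
G balance: n_G = 0 + 2ξ₁ − 1ξ₂ = 243 → ξ₂ = (2·200 − 243)/1 = 157 kmol.
Outlet amounts (n = n₀ + Σ ν·ξ):
  D: 431 − 2(200) = 31.03
  G: 0 + 2(200) − 1(157) = 243
  E: 0 + 2(157) = 313.9

314 kmol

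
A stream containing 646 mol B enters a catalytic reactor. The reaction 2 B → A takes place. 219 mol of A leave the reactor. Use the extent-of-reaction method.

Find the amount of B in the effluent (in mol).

For A: n = n₀ + 1ξ → 219 = 0 + 1ξ, giving ξ = 219 mol.
Outlet amounts (n = n₀ + ν ξ):
  B: 646 − 2(219) = 208
  A: 0 + 1(219) = 219

208 mol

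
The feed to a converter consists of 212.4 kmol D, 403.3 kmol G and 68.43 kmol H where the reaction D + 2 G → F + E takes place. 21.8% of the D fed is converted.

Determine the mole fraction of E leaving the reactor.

0.0726

D reacted = 0.218 × 212.4 = 46.3 kmol; ν_D = −1, so ξ = 46.3/1 = 46.3 kmol.
Outlet amounts (n = n₀ + ν ξ):
  D: 212.4 − 1(46.3) = 166.1
  G: 403.3 − 2(46.3) = 310.7
  F: 0 + 1(46.3) = 46.3
  E: 0 + 1(46.3) = 46.3
  H: 68.43 (inert)
Total out = 637.8 kmol; y_E = 46.3 / 637.8 = 0.0726.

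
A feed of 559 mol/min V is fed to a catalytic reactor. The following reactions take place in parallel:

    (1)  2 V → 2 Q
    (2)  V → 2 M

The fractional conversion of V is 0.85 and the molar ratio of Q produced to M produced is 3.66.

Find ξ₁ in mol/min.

ξ₁ = 209 mol/min

Conversion of V: V consumed = 0.85 × 559 = 475.1 mol/min = 2ξ₁ + 1ξ₂.
Selectivity: 2ξ₁ / (2ξ₂) = 3.66 → ξ₁ = 3.66 ξ₂.
Substitute: (2·3.66 + 1) ξ₂ = 475.1 → ξ₂ = 57.11 mol/min, ξ₁ = 209 mol/min.
Outlet amounts (n = n₀ + Σ ν·ξ):
  V: 559 − 2(209) − 1(57.11) = 83.85
  Q: 0 + 2(209) = 418
  M: 0 + 2(57.11) = 114.2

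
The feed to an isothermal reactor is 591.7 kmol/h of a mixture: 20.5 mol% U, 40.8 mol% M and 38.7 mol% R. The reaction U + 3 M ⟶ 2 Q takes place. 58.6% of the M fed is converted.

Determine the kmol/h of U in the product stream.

M reacted = 0.586 × 241.4 = 141.5 kmol/h; ν_M = −3, so ξ = 141.5/3 = 47.16 kmol/h.
Outlet amounts (n = n₀ + ν ξ):
  U: 121.3 − 1(47.16) = 74.14
  M: 241.4 − 3(47.16) = 99.95
  Q: 0 + 2(47.16) = 94.31
  R: 229 (inert)

74.1 kmol/h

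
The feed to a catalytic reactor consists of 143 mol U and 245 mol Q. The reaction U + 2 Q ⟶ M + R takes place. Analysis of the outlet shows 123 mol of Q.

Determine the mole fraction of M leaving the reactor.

For Q: n = n₀ − 2ξ → 123 = 245 − 2ξ, giving ξ = 61 mol.
Outlet amounts (n = n₀ + ν ξ):
  U: 143 − 1(61) = 82
  Q: 245 − 2(61) = 123
  M: 0 + 1(61) = 61
  R: 0 + 1(61) = 61
Total out = 327 mol; y_M = 61 / 327 = 0.1865.

0.187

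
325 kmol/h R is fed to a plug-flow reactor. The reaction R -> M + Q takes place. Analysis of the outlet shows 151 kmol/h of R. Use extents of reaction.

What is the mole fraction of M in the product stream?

0.349

For R: n = n₀ − 1ξ → 151 = 325 − 1ξ, giving ξ = 174 kmol/h.
Outlet amounts (n = n₀ + ν ξ):
  R: 325 − 1(174) = 151
  M: 0 + 1(174) = 174
  Q: 0 + 1(174) = 174
Total out = 499 kmol/h; y_M = 174 / 499 = 0.3487.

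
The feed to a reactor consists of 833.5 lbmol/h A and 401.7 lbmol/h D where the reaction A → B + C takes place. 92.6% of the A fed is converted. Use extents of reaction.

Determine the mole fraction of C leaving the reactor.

A reacted = 0.926 × 833.5 = 771.8 lbmol/h; ν_A = −1, so ξ = 771.8/1 = 771.8 lbmol/h.
Outlet amounts (n = n₀ + ν ξ):
  A: 833.5 − 1(771.8) = 61.68
  B: 0 + 1(771.8) = 771.8
  C: 0 + 1(771.8) = 771.8
  D: 401.7 (inert)
Total out = 2007 lbmol/h; y_C = 771.8 / 2007 = 0.3846.

0.385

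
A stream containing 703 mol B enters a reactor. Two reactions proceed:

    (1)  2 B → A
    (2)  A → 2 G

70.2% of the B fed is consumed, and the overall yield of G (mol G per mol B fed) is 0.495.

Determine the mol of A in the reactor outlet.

Conversion of B: B consumed = 2ξ₁ = 0.702 × 703 → ξ₁ = 246.8 mol.
Yield of G: 2ξ₂ / 703 = 0.495 → ξ₂ = 174 mol.
Outlet amounts (n = n₀ + Σ ν·ξ):
  B: 703 − 2(246.8) = 209.5
  A: 0 + 1(246.8) − 1(174) = 72.76
  G: 0 + 2(174) = 348

72.8 mol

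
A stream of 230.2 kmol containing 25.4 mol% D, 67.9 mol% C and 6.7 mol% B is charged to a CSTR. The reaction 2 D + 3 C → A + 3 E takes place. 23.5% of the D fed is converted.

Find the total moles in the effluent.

D reacted = 0.235 × 58.47 = 13.74 kmol; ν_D = −2, so ξ = 13.74/2 = 6.87 kmol.
Outlet amounts (n = n₀ + ν ξ):
  D: 58.47 − 2(6.87) = 44.73
  C: 156.3 − 3(6.87) = 135.7
  A: 0 + 1(6.87) = 6.87
  E: 0 + 3(6.87) = 20.61
  B: 15.42 (inert)
Total out = 44.73 + 135.7 + 6.87 + 20.61 + 15.42 = 223.3 kmol.

223 kmol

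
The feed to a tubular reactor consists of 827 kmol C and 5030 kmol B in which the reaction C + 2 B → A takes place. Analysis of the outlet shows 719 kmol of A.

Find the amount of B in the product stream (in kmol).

3590 kmol

For A: n = n₀ + 1ξ → 719 = 0 + 1ξ, giving ξ = 719 kmol.
Outlet amounts (n = n₀ + ν ξ):
  C: 827 − 1(719) = 108
  B: 5030 − 2(719) = 3592
  A: 0 + 1(719) = 719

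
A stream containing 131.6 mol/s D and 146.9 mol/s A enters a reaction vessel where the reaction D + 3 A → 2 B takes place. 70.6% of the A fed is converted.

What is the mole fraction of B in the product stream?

0.33

A reacted = 0.706 × 146.9 = 103.7 mol/s; ν_A = −3, so ξ = 103.7/3 = 34.57 mol/s.
Outlet amounts (n = n₀ + ν ξ):
  D: 131.6 − 1(34.57) = 97.03
  A: 146.9 − 3(34.57) = 43.19
  B: 0 + 2(34.57) = 69.14
Total out = 209.4 mol/s; y_B = 69.14 / 209.4 = 0.3303.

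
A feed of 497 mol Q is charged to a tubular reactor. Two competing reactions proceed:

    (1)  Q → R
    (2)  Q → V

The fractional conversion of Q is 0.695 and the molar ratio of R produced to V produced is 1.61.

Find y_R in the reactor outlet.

0.429

Conversion of Q: Q consumed = 0.695 × 497 = 345.4 mol = 1ξ₁ + 1ξ₂.
Selectivity: 1ξ₁ / (1ξ₂) = 1.61 → ξ₁ = 1.61 ξ₂.
Substitute: (1·1.61 + 1) ξ₂ = 345.4 → ξ₂ = 132.3 mol, ξ₁ = 213.1 mol.
Outlet amounts (n = n₀ + Σ ν·ξ):
  Q: 497 − 1(213.1) − 1(132.3) = 151.6
  R: 0 + 1(213.1) = 213.1
  V: 0 + 1(132.3) = 132.3
Total out = 497 mol; y_R = 213.1 / 497 = 0.4287.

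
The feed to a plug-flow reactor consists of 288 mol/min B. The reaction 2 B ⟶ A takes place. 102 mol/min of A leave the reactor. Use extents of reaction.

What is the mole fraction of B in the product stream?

0.452

For A: n = n₀ + 1ξ → 102 = 0 + 1ξ, giving ξ = 102 mol/min.
Outlet amounts (n = n₀ + ν ξ):
  B: 288 − 2(102) = 84
  A: 0 + 1(102) = 102
Total out = 186 mol/min; y_B = 84 / 186 = 0.4516.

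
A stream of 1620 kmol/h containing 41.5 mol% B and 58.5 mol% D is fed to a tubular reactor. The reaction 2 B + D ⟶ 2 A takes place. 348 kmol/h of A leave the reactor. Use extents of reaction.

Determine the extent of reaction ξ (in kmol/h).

ξ = 174 kmol/h

For A: n = n₀ + 2ξ → 348 = 0 + 2ξ, giving ξ = 174 kmol/h.
Outlet amounts (n = n₀ + ν ξ):
  B: 672.3 − 2(174) = 324.3
  D: 947.7 − 1(174) = 773.7
  A: 0 + 2(174) = 348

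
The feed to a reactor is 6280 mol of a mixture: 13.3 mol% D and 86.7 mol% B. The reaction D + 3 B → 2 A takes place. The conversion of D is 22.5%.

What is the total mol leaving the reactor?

D reacted = 0.225 × 835.2 = 187.9 mol; ν_D = −1, so ξ = 187.9/1 = 187.9 mol.
Outlet amounts (n = n₀ + ν ξ):
  D: 835.2 − 1(187.9) = 647.3
  B: 5445 − 3(187.9) = 4881
  A: 0 + 2(187.9) = 375.9
Total out = 647.3 + 4881 + 375.9 = 5904 mol.

5900 mol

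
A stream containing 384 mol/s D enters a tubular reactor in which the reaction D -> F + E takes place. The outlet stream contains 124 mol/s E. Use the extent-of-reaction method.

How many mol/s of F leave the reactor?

124 mol/s

For E: n = n₀ + 1ξ → 124 = 0 + 1ξ, giving ξ = 124 mol/s.
Outlet amounts (n = n₀ + ν ξ):
  D: 384 − 1(124) = 260
  F: 0 + 1(124) = 124
  E: 0 + 1(124) = 124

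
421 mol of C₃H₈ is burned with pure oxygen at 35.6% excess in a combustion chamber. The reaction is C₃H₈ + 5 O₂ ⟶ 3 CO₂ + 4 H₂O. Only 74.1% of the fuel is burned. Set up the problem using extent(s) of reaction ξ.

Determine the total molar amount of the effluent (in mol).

3590 mol

Stoichiometric O₂ = 5 × 421 = 2105 mol; O₂ fed = 2105 × 1.356 = 2854 mol.
Fuel reacted = 0.741 × 421 → ξ = 312 mol.
Outlet (n = n₀ + ν ξ):
  C₃H₈: 421 − 1(312) = 109
  O₂: 2854 − 5(312) = 1295
  CO₂: 0 + 3(312) = 935.9
  H₂O: 0 + 4(312) = 1248
Total out = 109 + 1295 + 935.9 + 1248 = 3587 mol.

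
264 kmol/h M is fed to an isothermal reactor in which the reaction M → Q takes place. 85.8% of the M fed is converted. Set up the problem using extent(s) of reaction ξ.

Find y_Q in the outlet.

0.858

M reacted = 0.858 × 264 = 226.5 kmol/h; ν_M = −1, so ξ = 226.5/1 = 226.5 kmol/h.
Outlet amounts (n = n₀ + ν ξ):
  M: 264 − 1(226.5) = 37.49
  Q: 0 + 1(226.5) = 226.5
Total out = 264 kmol/h; y_Q = 226.5 / 264 = 0.858.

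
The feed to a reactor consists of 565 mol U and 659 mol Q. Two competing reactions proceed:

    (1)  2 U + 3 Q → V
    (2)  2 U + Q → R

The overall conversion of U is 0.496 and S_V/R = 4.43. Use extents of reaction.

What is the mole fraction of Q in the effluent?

Conversion of U: U consumed = 0.496 × 565 = 280.2 mol = 2ξ₁ + 2ξ₂.
Selectivity: 1ξ₁ / (1ξ₂) = 4.43 → ξ₁ = 4.43 ξ₂.
Substitute: (2·4.43 + 2) ξ₂ = 280.2 → ξ₂ = 25.8 mol, ξ₁ = 114.3 mol.
Outlet amounts (n = n₀ + Σ ν·ξ):
  U: 565 − 2(114.3) − 2(25.8) = 284.8
  Q: 659 − 3(114.3) − 1(25.8) = 290.2
  V: 0 + 1(114.3) = 114.3
  R: 0 + 1(25.8) = 25.8
Total out = 715.1 mol; y_Q = 290.2 / 715.1 = 0.4059.

0.406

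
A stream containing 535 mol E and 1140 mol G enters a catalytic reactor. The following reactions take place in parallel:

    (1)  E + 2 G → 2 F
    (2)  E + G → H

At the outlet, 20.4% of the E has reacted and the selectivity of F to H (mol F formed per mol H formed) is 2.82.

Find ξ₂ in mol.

Conversion of E: E consumed = 0.204 × 535 = 109.1 mol = 1ξ₁ + 1ξ₂.
Selectivity: 2ξ₁ / (1ξ₂) = 2.82 → ξ₁ = 1.41 ξ₂.
Substitute: (1·1.41 + 1) ξ₂ = 109.1 → ξ₂ = 45.29 mol, ξ₁ = 63.85 mol.
Outlet amounts (n = n₀ + Σ ν·ξ):
  E: 535 − 1(63.85) − 1(45.29) = 425.9
  G: 1140 − 2(63.85) − 1(45.29) = 967
  F: 0 + 2(63.85) = 127.7
  H: 0 + 1(45.29) = 45.29

ξ₂ = 45.3 mol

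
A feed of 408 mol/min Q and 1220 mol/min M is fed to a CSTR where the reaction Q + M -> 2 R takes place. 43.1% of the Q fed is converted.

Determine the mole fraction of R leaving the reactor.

Q reacted = 0.431 × 408 = 175.8 mol/min; ν_Q = −1, so ξ = 175.8/1 = 175.8 mol/min.
Outlet amounts (n = n₀ + ν ξ):
  Q: 408 − 1(175.8) = 232.2
  M: 1220 − 1(175.8) = 1044
  R: 0 + 2(175.8) = 351.7
Total out = 1628 mol/min; y_R = 351.7 / 1628 = 0.216.

0.216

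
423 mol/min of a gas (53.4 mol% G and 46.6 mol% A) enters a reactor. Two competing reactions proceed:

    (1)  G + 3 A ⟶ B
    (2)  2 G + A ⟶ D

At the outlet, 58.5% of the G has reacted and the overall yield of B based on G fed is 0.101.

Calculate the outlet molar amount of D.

Yield of B: 1ξ₁ / 225.9 = 0.101 → ξ₁ = 22.81 mol/min.
Conversion of G: 1ξ₁ + 2ξ₂ = 0.585 × 225.9 = 132.1 → ξ₂ = 54.66 mol/min.
Outlet amounts (n = n₀ + Σ ν·ξ):
  G: 225.9 − 1(22.81) − 2(54.66) = 93.74
  A: 197.1 − 3(22.81) − 1(54.66) = 74.01
  B: 0 + 1(22.81) = 22.81
  D: 0 + 1(54.66) = 54.66

54.7 mol/min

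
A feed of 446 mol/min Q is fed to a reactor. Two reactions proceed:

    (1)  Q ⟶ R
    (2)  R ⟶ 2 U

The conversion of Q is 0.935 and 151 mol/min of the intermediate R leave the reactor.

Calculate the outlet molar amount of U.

Conversion of Q: Q consumed = 1ξ₁ = 0.935 × 446 → ξ₁ = 417 mol/min.
R balance: n_R = 0 + 1ξ₁ − 1ξ₂ = 151 → ξ₂ = (1·417 − 151)/1 = 266 mol/min.
Outlet amounts (n = n₀ + Σ ν·ξ):
  Q: 446 − 1(417) = 28.99
  R: 0 + 1(417) − 1(266) = 151
  U: 0 + 2(266) = 532

532 mol/min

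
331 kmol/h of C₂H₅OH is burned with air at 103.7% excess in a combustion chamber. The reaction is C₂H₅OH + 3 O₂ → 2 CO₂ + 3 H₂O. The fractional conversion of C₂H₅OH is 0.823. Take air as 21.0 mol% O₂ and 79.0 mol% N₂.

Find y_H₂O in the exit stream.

0.0798

Stoichiometric O₂ = 3 × 331 = 993 kmol/h; O₂ fed = 993 × 2.037 = 2023 kmol/h.
N₂ fed = 2023 × 79/21 = 7609 kmol/h.
Fuel reacted = 0.823 × 331 → ξ = 272.4 kmol/h.
Outlet (n = n₀ + ν ξ):
  C₂H₅OH: 331 − 1(272.4) = 58.59
  O₂: 2023 − 3(272.4) = 1206
  N₂: 7609 (inert)
  CO₂: 0 + 2(272.4) = 544.8
  H₂O: 0 + 3(272.4) = 817.2
Total out = 10240 kmol/h; y_H₂O = 817.2 / 10240 = 0.07984.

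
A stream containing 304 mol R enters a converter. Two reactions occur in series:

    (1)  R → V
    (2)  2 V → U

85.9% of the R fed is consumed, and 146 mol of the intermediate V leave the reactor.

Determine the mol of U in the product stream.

Conversion of R: R consumed = 1ξ₁ = 0.859 × 304 → ξ₁ = 261.1 mol.
V balance: n_V = 0 + 1ξ₁ − 2ξ₂ = 146 → ξ₂ = (1·261.1 − 146)/2 = 57.57 mol.
Outlet amounts (n = n₀ + Σ ν·ξ):
  R: 304 − 1(261.1) = 42.86
  V: 0 + 1(261.1) − 2(57.57) = 146
  U: 0 + 1(57.57) = 57.57

57.6 mol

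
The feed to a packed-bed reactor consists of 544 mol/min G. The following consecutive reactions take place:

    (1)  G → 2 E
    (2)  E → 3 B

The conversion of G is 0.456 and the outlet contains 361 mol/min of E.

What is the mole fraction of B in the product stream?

Conversion of G: G consumed = 1ξ₁ = 0.456 × 544 → ξ₁ = 248.1 mol/min.
E balance: n_E = 0 + 2ξ₁ − 1ξ₂ = 361 → ξ₂ = (2·248.1 − 361)/1 = 135.1 mol/min.
Outlet amounts (n = n₀ + Σ ν·ξ):
  G: 544 − 1(248.1) = 295.9
  E: 0 + 2(248.1) − 1(135.1) = 361
  B: 0 + 3(135.1) = 405.4
Total out = 1062 mol/min; y_B = 405.4 / 1062 = 0.3816.

0.382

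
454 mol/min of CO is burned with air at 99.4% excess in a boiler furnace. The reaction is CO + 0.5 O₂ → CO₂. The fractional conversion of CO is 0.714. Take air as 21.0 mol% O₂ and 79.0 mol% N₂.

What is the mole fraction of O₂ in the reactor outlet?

0.119

Stoichiometric O₂ = 0.5 × 454 = 227 mol/min; O₂ fed = 227 × 1.994 = 452.6 mol/min.
N₂ fed = 452.6 × 79/21 = 1703 mol/min.
Fuel reacted = 0.714 × 454 → ξ = 324.2 mol/min.
Outlet (n = n₀ + ν ξ):
  CO: 454 − 1(324.2) = 129.8
  O₂: 452.6 − 0.5(324.2) = 290.6
  N₂: 1703 (inert)
  CO₂: 0 + 1(324.2) = 324.2
Total out = 2447 mol/min; y_O₂ = 290.6 / 2447 = 0.1187.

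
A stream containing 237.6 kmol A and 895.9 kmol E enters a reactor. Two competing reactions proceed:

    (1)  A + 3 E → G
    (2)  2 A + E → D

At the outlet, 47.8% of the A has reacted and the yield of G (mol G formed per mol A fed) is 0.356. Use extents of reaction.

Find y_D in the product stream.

0.017

Yield of G: 1ξ₁ / 237.6 = 0.356 → ξ₁ = 84.59 kmol.
Conversion of A: 1ξ₁ + 2ξ₂ = 0.478 × 237.6 = 113.6 → ξ₂ = 14.49 kmol.
Outlet amounts (n = n₀ + Σ ν·ξ):
  A: 237.6 − 1(84.59) − 2(14.49) = 124
  E: 895.9 − 3(84.59) − 1(14.49) = 627.6
  G: 0 + 1(84.59) = 84.59
  D: 0 + 1(14.49) = 14.49
Total out = 850.8 kmol; y_D = 14.49 / 850.8 = 0.01704.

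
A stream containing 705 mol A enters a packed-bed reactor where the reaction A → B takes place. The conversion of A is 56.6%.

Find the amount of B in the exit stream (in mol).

399 mol

A reacted = 0.566 × 705 = 399 mol; ν_A = −1, so ξ = 399/1 = 399 mol.
Outlet amounts (n = n₀ + ν ξ):
  A: 705 − 1(399) = 306
  B: 0 + 1(399) = 399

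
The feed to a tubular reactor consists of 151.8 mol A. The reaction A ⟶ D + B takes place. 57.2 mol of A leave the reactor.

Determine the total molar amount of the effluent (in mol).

For A: n = n₀ − 1ξ → 57.2 = 151.8 − 1ξ, giving ξ = 94.6 mol.
Outlet amounts (n = n₀ + ν ξ):
  A: 151.8 − 1(94.6) = 57.2
  D: 0 + 1(94.6) = 94.6
  B: 0 + 1(94.6) = 94.6
Total out = 57.2 + 94.6 + 94.6 = 246.4 mol.

246 mol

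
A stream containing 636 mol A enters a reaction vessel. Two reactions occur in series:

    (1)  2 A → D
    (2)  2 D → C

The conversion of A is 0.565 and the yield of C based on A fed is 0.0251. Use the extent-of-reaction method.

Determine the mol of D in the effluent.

Conversion of A: A consumed = 2ξ₁ = 0.565 × 636 → ξ₁ = 179.7 mol.
Yield of C: 1ξ₂ / 636 = 0.0251 → ξ₂ = 15.96 mol.
Outlet amounts (n = n₀ + Σ ν·ξ):
  A: 636 − 2(179.7) = 276.7
  D: 0 + 1(179.7) − 2(15.96) = 147.7
  C: 0 + 1(15.96) = 15.96

148 mol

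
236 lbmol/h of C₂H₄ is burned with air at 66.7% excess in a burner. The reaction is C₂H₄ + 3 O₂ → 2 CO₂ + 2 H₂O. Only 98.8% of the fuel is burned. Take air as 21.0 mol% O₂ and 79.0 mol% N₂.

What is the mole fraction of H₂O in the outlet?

0.0796

Stoichiometric O₂ = 3 × 236 = 708 lbmol/h; O₂ fed = 708 × 1.667 = 1180 lbmol/h.
N₂ fed = 1180 × 79/21 = 4440 lbmol/h.
Fuel reacted = 0.988 × 236 → ξ = 233.2 lbmol/h.
Outlet (n = n₀ + ν ξ):
  C₂H₄: 236 − 1(233.2) = 2.832
  O₂: 1180 − 3(233.2) = 480.7
  N₂: 4440 (inert)
  CO₂: 0 + 2(233.2) = 466.3
  H₂O: 0 + 2(233.2) = 466.3
Total out = 5856 lbmol/h; y_H₂O = 466.3 / 5856 = 0.07963.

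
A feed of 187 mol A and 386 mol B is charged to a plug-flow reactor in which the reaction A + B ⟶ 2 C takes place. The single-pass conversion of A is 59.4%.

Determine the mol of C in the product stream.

A reacted = 0.594 × 187 = 111.1 mol; ν_A = −1, so ξ = 111.1/1 = 111.1 mol.
Outlet amounts (n = n₀ + ν ξ):
  A: 187 − 1(111.1) = 75.92
  B: 386 − 1(111.1) = 274.9
  C: 0 + 2(111.1) = 222.2

222 mol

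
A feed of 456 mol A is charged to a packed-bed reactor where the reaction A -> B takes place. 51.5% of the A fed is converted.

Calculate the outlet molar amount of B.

235 mol

A reacted = 0.515 × 456 = 234.8 mol; ν_A = −1, so ξ = 234.8/1 = 234.8 mol.
Outlet amounts (n = n₀ + ν ξ):
  A: 456 − 1(234.8) = 221.2
  B: 0 + 1(234.8) = 234.8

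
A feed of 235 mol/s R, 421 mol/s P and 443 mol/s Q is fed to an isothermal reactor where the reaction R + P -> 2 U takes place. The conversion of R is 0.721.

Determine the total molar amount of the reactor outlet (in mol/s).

1100 mol/s

R reacted = 0.721 × 235 = 169.4 mol/s; ν_R = −1, so ξ = 169.4/1 = 169.4 mol/s.
Outlet amounts (n = n₀ + ν ξ):
  R: 235 − 1(169.4) = 65.56
  P: 421 − 1(169.4) = 251.6
  U: 0 + 2(169.4) = 338.9
  Q: 443 (inert)
Total out = 65.56 + 251.6 + 338.9 + 443 = 1099 mol/s.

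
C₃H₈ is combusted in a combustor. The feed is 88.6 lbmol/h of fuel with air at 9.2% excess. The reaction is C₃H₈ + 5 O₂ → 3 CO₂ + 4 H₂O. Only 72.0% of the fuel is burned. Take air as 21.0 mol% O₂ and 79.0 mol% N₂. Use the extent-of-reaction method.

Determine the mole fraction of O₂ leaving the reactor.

0.0671

Stoichiometric O₂ = 5 × 88.6 = 443 lbmol/h; O₂ fed = 443 × 1.092 = 483.8 lbmol/h.
N₂ fed = 483.8 × 79/21 = 1820 lbmol/h.
Fuel reacted = 0.72 × 88.6 → ξ = 63.79 lbmol/h.
Outlet (n = n₀ + ν ξ):
  C₃H₈: 88.6 − 1(63.79) = 24.81
  O₂: 483.8 − 5(63.79) = 164.8
  N₂: 1820 (inert)
  CO₂: 0 + 3(63.79) = 191.4
  H₂O: 0 + 4(63.79) = 255.2
Total out = 2456 lbmol/h; y_O₂ = 164.8 / 2456 = 0.0671.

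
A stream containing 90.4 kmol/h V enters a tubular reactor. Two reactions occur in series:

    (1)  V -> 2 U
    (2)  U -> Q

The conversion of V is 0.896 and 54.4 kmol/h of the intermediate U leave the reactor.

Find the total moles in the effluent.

171 kmol/h

Conversion of V: V consumed = 1ξ₁ = 0.896 × 90.4 → ξ₁ = 81 kmol/h.
U balance: n_U = 0 + 2ξ₁ − 1ξ₂ = 54.4 → ξ₂ = (2·81 − 54.4)/1 = 107.6 kmol/h.
Outlet amounts (n = n₀ + Σ ν·ξ):
  V: 90.4 − 1(81) = 9.402
  U: 0 + 2(81) − 1(107.6) = 54.4
  Q: 0 + 1(107.6) = 107.6
Total out = 9.402 + 54.4 + 107.6 = 171.4 kmol/h.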